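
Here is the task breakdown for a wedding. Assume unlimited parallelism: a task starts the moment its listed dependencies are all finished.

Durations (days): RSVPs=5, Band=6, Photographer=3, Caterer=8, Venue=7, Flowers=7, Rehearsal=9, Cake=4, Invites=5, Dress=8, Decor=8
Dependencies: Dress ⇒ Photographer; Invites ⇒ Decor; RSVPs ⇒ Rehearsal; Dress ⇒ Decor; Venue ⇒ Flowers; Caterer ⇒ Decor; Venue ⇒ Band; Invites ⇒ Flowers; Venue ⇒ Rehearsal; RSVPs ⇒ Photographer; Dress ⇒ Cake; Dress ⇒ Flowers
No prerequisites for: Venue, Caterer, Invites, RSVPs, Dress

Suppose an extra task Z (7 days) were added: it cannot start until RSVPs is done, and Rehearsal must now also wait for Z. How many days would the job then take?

Originally the job takes 16 days.
With Z inserted, Rehearsal now waits for max(Venue, RSVPs, Z).
New critical path: RSVPs→Z→Rehearsal = 5+7+9 = 21 ⇒ 21 days.

21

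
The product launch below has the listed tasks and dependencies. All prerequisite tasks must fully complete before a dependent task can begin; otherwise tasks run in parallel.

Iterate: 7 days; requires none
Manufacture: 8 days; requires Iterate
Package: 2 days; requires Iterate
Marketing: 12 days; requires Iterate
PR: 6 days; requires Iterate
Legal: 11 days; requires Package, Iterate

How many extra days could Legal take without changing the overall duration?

0

The longest chain is Iterate→Package→Legal = 7+2+11 = 20; overall finish 20 days.
The longest chain containing Legal totals 20 days.
Float = 20 − 20 = 0.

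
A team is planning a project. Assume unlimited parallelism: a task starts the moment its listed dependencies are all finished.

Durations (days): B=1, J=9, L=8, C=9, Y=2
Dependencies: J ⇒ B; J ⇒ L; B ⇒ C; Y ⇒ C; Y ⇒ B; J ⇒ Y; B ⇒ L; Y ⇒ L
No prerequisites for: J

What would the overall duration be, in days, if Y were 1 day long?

20

Baseline: J→Y→B→C = 9+2+1+9 = 21 → 21 days.
Y is on the critical path; changing it to 1 makes that path 20 days.
The critical path is still J→Y→B→C; finish is now 20 days.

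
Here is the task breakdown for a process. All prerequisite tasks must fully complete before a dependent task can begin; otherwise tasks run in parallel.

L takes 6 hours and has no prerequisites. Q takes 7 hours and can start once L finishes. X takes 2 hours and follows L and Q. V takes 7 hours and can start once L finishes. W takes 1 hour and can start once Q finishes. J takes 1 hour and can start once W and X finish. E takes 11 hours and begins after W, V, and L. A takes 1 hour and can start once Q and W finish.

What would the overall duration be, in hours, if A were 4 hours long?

25

The binding path is L→Q→W→E = 6+7+1+11 = 25; finish at 25 hours.
A has 10 hours of float (longest path through it is 15).
No other chain overtakes it, so the finish is 25 hours.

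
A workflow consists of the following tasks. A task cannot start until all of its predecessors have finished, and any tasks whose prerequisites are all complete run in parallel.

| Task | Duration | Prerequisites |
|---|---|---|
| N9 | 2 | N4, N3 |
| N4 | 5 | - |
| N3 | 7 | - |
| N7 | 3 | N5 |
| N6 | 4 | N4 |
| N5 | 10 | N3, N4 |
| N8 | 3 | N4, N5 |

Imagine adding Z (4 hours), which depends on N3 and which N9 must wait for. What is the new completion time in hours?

20

Originally the project takes 20 hours.
With Z inserted, N9 now waits for max(N4, N3, Z).
New critical path: N3→N5→N7 = 7+10+3 = 20 ⇒ 20 hours.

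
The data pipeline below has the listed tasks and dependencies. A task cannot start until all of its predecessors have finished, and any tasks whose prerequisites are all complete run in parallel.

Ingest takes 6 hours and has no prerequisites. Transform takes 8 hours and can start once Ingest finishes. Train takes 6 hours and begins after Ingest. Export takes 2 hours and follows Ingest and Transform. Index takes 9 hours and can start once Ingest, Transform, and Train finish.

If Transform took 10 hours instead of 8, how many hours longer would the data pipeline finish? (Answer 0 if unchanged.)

2

The binding path is Ingest→Transform→Index = 6+8+9 = 23; finish at 23 hours.
Transform lies on that path, so at 10 hours the path becomes 25 hours.
That remains the longest chain; total 25 hours.
Change in finish: 25 − 23 = +2 hours.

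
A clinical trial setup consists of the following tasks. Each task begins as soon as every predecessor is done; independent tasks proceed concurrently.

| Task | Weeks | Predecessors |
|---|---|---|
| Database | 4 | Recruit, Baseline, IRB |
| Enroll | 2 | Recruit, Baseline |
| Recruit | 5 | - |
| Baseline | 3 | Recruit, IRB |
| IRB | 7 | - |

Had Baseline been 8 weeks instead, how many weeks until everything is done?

Critical path before the change: IRB→Baseline→Database = 7+3+4 = 14 giving 14 weeks.
Baseline lies on that path, so at 8 weeks the path becomes 19 weeks.
No other chain overtakes it, so the finish is 19 weeks.

19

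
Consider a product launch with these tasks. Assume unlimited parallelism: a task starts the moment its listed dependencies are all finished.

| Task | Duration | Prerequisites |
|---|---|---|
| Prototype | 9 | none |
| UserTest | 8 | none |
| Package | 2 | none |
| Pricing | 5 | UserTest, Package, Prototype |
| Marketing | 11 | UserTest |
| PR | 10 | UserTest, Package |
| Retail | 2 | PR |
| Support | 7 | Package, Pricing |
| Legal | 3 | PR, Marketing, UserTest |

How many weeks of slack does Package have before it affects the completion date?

7

The longest chain is UserTest→Marketing→Legal = 8+11+3 = 22; overall finish 22 weeks.
The longest chain containing Package totals 15 weeks.
So Package can slip 9 − 2 = 7 weeks.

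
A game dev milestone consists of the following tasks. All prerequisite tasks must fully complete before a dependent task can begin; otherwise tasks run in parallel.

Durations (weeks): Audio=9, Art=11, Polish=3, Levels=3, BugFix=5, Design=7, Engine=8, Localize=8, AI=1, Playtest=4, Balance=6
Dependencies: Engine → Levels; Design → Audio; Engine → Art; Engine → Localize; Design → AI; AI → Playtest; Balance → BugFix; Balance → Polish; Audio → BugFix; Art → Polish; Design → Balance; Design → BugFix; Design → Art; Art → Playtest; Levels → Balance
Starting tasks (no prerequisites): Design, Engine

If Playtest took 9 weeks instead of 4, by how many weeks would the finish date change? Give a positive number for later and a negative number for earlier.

Baseline: Engine→Art→Playtest = 8+11+4 = 23 → 23 weeks.
Since Playtest is critical, the +5 change carries straight to that chain (now 28 weeks).
That remains the longest chain; total 28 weeks.
Change in finish: 28 − 23 = +5 weeks.

5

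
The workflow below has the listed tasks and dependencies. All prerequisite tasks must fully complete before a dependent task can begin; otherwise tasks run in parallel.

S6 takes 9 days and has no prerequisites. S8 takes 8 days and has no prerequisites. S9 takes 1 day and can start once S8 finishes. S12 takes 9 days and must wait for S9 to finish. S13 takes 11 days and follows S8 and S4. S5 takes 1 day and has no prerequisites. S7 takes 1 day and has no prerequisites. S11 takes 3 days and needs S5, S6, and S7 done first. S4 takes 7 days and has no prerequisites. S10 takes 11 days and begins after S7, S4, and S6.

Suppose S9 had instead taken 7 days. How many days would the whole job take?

Critical path before the change: S6→S10 = 9+11 = 20 giving 20 days.
The longest path through S9 is only 18 days, so S9 has float 2.
The binding chain switches to S8→S9→S12 = 8+7+9 = 24; finish 24 days.

24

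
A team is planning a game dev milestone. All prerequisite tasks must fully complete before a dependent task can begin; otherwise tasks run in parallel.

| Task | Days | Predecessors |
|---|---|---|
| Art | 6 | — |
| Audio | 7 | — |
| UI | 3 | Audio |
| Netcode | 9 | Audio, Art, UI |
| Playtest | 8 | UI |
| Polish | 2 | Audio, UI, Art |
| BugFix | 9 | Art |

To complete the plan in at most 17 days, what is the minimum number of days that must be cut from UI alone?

Current finish: 19 days; target: 17.
UI is on every critical path, so each day cut from UI cuts the finish by one (this holds down to a finish of 17).
Need 19 − 17 = 2 days off UI → UI becomes 1 day, finish becomes 17.

2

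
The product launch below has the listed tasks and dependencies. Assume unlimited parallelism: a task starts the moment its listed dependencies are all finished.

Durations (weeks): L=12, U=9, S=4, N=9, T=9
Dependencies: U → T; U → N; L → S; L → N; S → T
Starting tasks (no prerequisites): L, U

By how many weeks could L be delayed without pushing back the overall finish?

L→S→T = 12+4+9 = 25 sets the makespan at 25 weeks.
Longest path through L: 25 weeks (earliest finish 12, latest finish 12).
So L can slip 12 − 12 = 0 weeks.

0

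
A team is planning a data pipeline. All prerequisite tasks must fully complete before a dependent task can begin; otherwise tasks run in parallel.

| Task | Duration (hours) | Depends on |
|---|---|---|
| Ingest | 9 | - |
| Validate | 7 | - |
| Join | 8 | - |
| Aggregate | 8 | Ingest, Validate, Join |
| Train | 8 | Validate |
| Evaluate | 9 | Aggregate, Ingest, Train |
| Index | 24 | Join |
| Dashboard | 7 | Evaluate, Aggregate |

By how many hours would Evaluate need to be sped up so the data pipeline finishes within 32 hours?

1

Current finish: 33 hours; target: 32.
Evaluate is on every critical path, so each hour cut from Evaluate cuts the finish by one (this holds down to a finish of 32).
Need 33 − 32 = 1 hour off Evaluate → Evaluate becomes 8 hours, finish becomes 32.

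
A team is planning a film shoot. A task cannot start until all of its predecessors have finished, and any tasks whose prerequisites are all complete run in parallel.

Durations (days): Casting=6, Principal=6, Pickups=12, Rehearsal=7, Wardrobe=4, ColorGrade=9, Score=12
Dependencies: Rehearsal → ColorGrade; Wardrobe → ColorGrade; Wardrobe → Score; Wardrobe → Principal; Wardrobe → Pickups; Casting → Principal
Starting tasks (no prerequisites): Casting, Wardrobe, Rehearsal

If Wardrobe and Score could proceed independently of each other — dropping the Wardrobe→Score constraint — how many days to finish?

16

Original critical path: Wardrobe→Pickups = 4+12 = 16 ⇒ 16 days.
Without Wardrobe→Score, Score's earliest start moves from 4 to 0.
New critical path: Wardrobe→Pickups = 4+12 = 16 ⇒ 16 days.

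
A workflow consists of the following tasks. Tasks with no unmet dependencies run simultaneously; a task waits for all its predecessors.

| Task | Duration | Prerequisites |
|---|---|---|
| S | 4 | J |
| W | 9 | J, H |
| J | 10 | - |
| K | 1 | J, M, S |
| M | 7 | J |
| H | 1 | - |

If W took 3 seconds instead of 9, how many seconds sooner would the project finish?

The binding path is J→W = 10+9 = 19; finish at 19 seconds.
W lies on that path, so at 3 seconds the path becomes 13 seconds.
The binding chain switches to J→M→K = 10+7+1 = 18; finish 18 seconds.
Change in finish: 18 − 19 = -1 seconds.

1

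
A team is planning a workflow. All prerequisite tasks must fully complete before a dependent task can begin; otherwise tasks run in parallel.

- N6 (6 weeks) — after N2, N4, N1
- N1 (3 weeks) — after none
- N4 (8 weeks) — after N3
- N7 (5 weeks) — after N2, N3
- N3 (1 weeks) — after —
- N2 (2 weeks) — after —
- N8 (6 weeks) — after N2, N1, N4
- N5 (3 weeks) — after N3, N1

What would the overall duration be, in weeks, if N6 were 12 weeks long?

Critical path before the change: N3→N4→N6 = 1+8+6 = 15 giving 15 weeks.
N6 lies on that path, so at 12 weeks the path becomes 21 weeks.
The critical path is still N3→N4→N6; finish is now 21 weeks.

21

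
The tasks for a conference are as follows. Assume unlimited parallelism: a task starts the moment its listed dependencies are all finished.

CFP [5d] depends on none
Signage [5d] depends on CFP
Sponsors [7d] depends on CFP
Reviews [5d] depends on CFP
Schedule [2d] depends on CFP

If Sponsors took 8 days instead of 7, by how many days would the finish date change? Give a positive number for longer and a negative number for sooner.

1

Baseline: CFP→Sponsors = 5+7 = 12 → 12 days.
Since Sponsors is critical, the +1 change carries straight to that chain (now 13 days).
No other chain overtakes it, so the finish is 13 days.
Change in finish: 13 − 12 = +1 days.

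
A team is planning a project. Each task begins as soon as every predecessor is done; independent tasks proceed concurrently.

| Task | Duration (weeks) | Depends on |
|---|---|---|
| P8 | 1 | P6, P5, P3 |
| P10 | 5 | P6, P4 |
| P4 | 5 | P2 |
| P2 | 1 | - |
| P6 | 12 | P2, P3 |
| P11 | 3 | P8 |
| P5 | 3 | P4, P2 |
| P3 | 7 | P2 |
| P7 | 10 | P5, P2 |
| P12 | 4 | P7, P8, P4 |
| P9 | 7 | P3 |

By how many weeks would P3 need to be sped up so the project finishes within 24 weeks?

Current finish: 25 weeks; target: 24.
P3 is on every critical path, so each week cut from P3 cuts the finish by one (this holds down to a finish of 23).
Need 25 − 24 = 1 week off P3 → P3 becomes 6 weeks, finish becomes 24.

1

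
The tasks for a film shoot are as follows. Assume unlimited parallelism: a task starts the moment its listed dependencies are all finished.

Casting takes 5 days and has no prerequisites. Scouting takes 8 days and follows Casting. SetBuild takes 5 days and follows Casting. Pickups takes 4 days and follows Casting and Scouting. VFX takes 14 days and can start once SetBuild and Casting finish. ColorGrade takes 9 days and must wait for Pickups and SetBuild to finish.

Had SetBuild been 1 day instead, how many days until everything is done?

26

Critical path before the change: Casting→Scouting→Pickups→ColorGrade = 5+8+4+9 = 26 giving 26 days.
The longest path through SetBuild is only 24 days, so SetBuild has float 2.
The critical path is still Casting→Scouting→Pickups→ColorGrade; finish is now 26 days.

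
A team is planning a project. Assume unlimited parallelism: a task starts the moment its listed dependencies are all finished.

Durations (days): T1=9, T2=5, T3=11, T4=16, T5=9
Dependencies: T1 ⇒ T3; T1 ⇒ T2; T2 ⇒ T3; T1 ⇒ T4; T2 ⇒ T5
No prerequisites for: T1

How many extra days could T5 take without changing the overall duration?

2

The longest chain is T1→T2→T3 = 9+5+11 = 25; overall finish 25 days.
Longest path through T5: 23 days (earliest finish 23, latest finish 25).
So T5 can slip 25 − 23 = 2 days.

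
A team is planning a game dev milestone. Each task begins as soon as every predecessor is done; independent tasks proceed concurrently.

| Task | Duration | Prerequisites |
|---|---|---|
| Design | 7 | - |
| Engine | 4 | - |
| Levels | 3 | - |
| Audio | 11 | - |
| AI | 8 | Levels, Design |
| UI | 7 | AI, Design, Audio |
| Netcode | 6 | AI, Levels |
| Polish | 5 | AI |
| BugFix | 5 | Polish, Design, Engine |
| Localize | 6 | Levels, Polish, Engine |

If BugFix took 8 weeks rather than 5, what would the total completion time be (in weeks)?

28

Actual critical path: Design→AI→Polish→Localize = 7+8+5+6 = 26 ⇒ 26 weeks.
The longest path through BugFix is only 25 weeks, so BugFix has float 1.
New critical path: Design→AI→Polish→BugFix = 7+8+5+8 = 28 ⇒ 28 weeks.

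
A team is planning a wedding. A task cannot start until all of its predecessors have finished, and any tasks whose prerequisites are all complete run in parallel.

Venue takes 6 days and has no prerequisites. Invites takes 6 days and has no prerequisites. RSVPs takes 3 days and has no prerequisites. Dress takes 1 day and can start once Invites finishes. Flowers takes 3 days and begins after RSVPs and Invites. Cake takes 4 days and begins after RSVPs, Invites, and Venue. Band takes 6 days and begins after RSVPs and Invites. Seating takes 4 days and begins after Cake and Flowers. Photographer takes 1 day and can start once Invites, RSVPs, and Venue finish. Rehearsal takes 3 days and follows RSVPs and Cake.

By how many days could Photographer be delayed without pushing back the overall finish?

Venue→Cake→Seating = 6+4+4 = 14 sets the makespan at 14 days.
Longest path through Photographer: 7 days (earliest finish 7, latest finish 14).
Float = 14 − 7 = 7.

7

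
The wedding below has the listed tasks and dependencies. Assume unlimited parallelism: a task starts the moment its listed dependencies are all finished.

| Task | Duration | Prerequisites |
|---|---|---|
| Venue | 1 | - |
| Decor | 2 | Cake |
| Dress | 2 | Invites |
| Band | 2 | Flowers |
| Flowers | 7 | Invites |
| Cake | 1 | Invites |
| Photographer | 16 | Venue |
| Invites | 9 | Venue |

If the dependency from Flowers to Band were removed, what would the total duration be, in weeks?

17

Original critical path: Venue→Invites→Flowers→Band = 1+9+7+2 = 19 ⇒ 19 weeks.
Without Flowers→Band, Band's earliest start moves from 17 to 0.
The longest chain is now Venue→Invites→Flowers = 1+9+7 = 17, so the wedding takes 17 weeks.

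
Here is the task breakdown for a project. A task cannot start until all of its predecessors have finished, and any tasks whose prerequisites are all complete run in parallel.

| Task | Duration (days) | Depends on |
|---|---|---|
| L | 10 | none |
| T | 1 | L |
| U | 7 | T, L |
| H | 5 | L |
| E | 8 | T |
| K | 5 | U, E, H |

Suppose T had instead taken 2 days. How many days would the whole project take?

The binding path is L→T→E→K = 10+1+8+5 = 24; finish at 24 days.
T lies on that path, so at 2 days the path becomes 25 days.
The critical path is still L→T→E→K; finish is now 25 days.

25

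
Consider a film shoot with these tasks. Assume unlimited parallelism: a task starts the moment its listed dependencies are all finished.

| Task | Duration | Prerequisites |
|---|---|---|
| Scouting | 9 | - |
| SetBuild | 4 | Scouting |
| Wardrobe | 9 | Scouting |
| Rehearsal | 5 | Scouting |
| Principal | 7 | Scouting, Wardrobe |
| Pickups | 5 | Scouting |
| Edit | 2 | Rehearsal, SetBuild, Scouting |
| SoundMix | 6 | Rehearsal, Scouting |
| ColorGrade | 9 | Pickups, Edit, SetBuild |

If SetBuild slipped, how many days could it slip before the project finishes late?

The longest chain is Scouting→Wardrobe→Principal = 9+9+7 = 25; overall finish 25 days.
The longest chain containing SetBuild totals 24 days.
Slack of SetBuild = 10 − 9 = 1 day.

1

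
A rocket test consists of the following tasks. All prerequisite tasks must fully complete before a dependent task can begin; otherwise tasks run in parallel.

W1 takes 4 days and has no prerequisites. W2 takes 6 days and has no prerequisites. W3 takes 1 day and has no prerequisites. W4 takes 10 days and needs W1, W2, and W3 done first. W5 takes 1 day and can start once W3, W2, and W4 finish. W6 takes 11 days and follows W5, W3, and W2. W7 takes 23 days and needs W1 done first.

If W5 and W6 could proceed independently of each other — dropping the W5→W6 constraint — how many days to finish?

With the dependency in place, W2→W4→W5→W6 = 6+10+1+11 = 28 sets the finish at 28 days.
Without W5→W6, W6's earliest start moves from 17 to 6.
The longest chain is now W1→W7 = 4+23 = 27, so the plan takes 27 days.

27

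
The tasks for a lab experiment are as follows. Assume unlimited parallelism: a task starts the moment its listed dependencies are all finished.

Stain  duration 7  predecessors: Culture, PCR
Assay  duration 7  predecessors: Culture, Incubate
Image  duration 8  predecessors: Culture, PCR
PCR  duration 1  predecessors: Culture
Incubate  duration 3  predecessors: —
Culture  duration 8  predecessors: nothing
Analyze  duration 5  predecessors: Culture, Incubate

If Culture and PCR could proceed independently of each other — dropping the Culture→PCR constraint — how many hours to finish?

16

With the dependency in place, Culture→PCR→Image = 8+1+8 = 17 sets the finish at 17 hours.
Without Culture→PCR, PCR's earliest start moves from 8 to 0.
New critical path: Culture→Image = 8+8 = 16 ⇒ 16 hours.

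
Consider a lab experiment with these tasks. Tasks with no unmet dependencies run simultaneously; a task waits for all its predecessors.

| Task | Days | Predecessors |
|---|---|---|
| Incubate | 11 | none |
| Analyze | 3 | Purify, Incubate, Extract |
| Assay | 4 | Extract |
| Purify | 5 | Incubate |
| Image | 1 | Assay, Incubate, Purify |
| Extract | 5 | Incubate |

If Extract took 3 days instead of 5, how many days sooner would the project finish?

Baseline: Incubate→Extract→Assay→Image = 11+5+4+1 = 21 → 21 days.
Extract is on the critical path; changing it to 3 makes that path 19 days.
No other chain overtakes it, so the finish is 19 days.
Change in finish: 19 − 21 = -2 days.

2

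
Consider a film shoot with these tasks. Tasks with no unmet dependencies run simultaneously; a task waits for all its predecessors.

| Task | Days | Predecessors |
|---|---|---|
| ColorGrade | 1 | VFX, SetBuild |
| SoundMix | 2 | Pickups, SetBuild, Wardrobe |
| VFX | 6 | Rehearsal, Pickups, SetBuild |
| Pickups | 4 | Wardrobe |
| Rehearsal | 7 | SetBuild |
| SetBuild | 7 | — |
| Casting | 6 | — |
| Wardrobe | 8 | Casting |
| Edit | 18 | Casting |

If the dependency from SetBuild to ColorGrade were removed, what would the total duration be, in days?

25

With the dependency in place, Casting→Wardrobe→Pickups→VFX→ColorGrade = 6+8+4+6+1 = 25 sets the finish at 25 days.
Dropping SetBuild→ColorGrade doesn't change ColorGrade's earliest start (24); another predecessor still binds.
After: Casting→Wardrobe→Pickups→VFX→ColorGrade = 6+8+4+6+1 = 25 → 25 days.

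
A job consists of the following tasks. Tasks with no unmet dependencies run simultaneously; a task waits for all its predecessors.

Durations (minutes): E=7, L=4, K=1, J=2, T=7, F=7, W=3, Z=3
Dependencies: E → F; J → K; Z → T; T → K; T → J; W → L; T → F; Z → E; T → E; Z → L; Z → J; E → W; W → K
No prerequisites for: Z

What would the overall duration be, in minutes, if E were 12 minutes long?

Baseline: Z→T→E→W→L = 3+7+7+3+4 = 24 → 24 minutes.
Since E is critical, the +5 change carries straight to that chain (now 29 minutes).
That remains the longest chain; total 29 minutes.

29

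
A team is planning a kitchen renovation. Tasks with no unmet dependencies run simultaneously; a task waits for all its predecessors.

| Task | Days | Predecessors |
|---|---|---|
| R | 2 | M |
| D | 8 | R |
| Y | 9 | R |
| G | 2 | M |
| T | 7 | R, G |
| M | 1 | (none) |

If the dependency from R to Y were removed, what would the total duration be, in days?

With the dependency in place, M→R→Y = 1+2+9 = 12 sets the finish at 12 days.
Without R→Y, Y's earliest start moves from 3 to 0.
New critical path: M→R→D = 1+2+8 = 11 ⇒ 11 days.

11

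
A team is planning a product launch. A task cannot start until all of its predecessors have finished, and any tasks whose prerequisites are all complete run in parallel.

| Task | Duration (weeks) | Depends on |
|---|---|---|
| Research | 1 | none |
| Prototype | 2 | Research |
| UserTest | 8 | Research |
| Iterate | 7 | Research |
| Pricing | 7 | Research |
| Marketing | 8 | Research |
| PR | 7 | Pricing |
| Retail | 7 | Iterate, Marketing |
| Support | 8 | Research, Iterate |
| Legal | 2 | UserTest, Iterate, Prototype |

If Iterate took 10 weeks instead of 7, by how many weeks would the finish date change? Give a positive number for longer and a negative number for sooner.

3

As given, the longest chain is Research→Iterate→Support = 1+7+8 = 16, so the finish is 16 weeks.
Iterate is on the critical path; changing it to 10 makes that path 19 weeks.
No other chain overtakes it, so the finish is 19 weeks.
Change in finish: 19 − 16 = +3 weeks.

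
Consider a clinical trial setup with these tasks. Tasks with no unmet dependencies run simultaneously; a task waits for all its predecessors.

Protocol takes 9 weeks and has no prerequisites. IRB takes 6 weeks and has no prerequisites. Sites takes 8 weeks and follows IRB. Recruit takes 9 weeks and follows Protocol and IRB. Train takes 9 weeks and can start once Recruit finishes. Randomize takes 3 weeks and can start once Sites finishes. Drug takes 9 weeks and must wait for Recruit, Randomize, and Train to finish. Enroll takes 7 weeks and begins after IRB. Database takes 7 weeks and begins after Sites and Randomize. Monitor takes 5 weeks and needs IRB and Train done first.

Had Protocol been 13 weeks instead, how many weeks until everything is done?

As given, the longest chain is Protocol→Recruit→Train→Drug = 9+9+9+9 = 36, so the finish is 36 weeks.
Since Protocol is critical, the +4 change carries straight to that chain (now 40 weeks).
No other chain overtakes it, so the finish is 40 weeks.

40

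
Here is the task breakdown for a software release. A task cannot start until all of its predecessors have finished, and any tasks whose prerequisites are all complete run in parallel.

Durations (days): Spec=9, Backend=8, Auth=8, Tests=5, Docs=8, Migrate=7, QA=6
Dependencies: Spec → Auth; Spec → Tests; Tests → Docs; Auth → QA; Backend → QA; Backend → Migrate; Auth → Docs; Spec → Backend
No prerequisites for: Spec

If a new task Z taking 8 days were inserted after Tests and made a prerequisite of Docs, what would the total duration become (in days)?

30

Originally the job takes 25 days.
With Z inserted, Docs now waits for max(Tests, Auth, Z).
New critical path: Spec→Tests→Z→Docs = 9+5+8+8 = 30 ⇒ 30 days.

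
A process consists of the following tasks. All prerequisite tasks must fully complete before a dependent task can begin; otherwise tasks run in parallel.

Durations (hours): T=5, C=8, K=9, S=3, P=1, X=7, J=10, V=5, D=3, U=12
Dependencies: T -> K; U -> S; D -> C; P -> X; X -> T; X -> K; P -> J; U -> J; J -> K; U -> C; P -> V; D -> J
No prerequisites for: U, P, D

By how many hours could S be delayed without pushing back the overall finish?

Critical path: U→J→K = 12+10+9 = 31, so the finish is 31 hours.
S finishes as early as 15 and must finish by 31.
Float = 31 − 15 = 16.

16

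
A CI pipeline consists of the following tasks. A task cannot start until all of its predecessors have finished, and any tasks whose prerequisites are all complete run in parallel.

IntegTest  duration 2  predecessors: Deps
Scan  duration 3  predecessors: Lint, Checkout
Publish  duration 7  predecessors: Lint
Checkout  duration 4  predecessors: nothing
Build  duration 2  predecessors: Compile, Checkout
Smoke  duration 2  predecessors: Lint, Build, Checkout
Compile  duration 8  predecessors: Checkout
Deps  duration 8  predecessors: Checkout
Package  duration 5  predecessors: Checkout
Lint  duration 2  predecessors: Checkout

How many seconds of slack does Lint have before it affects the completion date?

The longest chain is Checkout→Compile→Build→Smoke = 4+8+2+2 = 16; overall finish 16 seconds.
Lint finishes as early as 6 and must finish by 9.
So Lint can slip 9 − 6 = 3 seconds.

3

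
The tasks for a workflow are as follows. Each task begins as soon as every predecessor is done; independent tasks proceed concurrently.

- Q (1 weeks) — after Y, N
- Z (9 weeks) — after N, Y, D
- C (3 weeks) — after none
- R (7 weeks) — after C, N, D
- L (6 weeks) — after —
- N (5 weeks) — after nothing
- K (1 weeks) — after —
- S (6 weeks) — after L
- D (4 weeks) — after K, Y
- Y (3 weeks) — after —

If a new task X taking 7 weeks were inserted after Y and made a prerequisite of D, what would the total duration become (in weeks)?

23

Originally the job takes 16 weeks.
With X inserted, D now waits for max(K, Y, X).
New critical path: Y→X→D→Z = 3+7+4+9 = 23 ⇒ 23 weeks.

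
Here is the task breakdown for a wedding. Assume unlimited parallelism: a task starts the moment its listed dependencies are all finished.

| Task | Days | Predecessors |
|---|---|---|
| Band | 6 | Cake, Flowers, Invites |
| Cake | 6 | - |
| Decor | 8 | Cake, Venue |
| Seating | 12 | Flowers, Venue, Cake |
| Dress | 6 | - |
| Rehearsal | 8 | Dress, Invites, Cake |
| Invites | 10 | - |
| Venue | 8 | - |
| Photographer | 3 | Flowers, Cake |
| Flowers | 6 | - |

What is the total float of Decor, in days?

Critical path: Venue→Seating = 8+12 = 20, so the finish is 20 days.
The longest chain containing Decor totals 16 days.
Float = 20 − 16 = 4.

4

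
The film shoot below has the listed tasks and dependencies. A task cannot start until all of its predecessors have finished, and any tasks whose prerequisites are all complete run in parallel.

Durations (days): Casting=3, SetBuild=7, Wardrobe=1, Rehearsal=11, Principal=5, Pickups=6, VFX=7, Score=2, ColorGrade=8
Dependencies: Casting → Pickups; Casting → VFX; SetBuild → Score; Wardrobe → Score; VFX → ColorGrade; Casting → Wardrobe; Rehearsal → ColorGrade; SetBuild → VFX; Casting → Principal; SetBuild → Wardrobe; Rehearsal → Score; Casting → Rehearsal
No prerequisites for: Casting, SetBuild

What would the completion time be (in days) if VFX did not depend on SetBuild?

22

With the dependency in place, Casting→Rehearsal→ColorGrade = 3+11+8 = 22 sets the finish at 22 days.
Without SetBuild→VFX, VFX's earliest start moves from 7 to 3.
After: Casting→Rehearsal→ColorGrade = 3+11+8 = 22 → 22 days.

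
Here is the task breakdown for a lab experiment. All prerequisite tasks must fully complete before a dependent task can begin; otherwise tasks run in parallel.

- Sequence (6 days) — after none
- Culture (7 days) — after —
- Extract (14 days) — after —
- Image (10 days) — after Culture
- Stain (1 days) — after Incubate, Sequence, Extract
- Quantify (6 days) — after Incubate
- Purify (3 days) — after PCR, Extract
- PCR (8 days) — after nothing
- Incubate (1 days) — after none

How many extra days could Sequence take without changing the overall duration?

Culture→Image = 7+10 = 17 sets the makespan at 17 days.
Longest path through Sequence: 7 days (earliest finish 6, latest finish 16).
So Sequence can slip 16 − 6 = 10 days.

10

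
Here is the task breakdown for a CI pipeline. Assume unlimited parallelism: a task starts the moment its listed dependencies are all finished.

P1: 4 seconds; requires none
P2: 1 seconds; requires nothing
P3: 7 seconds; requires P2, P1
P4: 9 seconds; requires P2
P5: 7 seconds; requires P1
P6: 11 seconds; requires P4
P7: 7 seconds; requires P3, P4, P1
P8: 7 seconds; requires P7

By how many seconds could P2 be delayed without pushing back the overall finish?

1

Critical path: P1→P3→P7→P8 = 4+7+7+7 = 25, so the finish is 25 seconds.
P2 finishes as early as 1 and must finish by 2.
Slack of P2 = 1 − 0 = 1 second.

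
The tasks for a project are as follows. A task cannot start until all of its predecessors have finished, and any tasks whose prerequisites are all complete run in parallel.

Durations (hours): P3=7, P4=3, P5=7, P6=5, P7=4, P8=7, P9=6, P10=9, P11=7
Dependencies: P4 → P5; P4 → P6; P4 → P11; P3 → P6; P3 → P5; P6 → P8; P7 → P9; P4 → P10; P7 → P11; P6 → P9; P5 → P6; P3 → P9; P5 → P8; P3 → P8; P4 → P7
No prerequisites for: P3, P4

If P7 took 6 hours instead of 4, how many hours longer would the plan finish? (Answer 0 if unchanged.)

The binding path is P3→P5→P6→P8 = 7+7+5+7 = 26; finish at 26 hours.
The longest path through P7 is only 14 hours, so P7 has float 12.
That remains the longest chain; total 26 hours.
Change in finish: 26 − 26 = +0 hours.

0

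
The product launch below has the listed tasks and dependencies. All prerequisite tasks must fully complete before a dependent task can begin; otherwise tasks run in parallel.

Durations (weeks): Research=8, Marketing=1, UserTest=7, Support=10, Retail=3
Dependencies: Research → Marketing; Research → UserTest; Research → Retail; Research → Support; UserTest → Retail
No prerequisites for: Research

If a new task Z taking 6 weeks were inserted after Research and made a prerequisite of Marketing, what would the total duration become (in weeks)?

18

Originally the schedule takes 18 weeks.
With Z inserted, Marketing now waits for max(Research, Z).
New critical path: Research→UserTest→Retail = 8+7+3 = 18 ⇒ 18 weeks.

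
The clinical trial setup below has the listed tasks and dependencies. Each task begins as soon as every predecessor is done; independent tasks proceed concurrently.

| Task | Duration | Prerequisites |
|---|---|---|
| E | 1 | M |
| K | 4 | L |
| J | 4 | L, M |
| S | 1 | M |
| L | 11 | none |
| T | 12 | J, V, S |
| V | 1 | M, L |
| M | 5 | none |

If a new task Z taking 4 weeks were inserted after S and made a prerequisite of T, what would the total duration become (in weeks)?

27

Originally the project takes 27 weeks.
With Z inserted, T now waits for max(J, V, S, Z).
New critical path: L→J→T = 11+4+12 = 27 ⇒ 27 weeks.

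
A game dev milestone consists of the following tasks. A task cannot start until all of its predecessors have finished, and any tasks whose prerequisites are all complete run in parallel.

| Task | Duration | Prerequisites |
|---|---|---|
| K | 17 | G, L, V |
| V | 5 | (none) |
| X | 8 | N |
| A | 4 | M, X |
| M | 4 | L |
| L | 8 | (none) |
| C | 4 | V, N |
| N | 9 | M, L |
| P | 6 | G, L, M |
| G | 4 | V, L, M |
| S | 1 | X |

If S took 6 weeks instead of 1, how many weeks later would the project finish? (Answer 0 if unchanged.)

2

Actual critical path: L→M→N→X→A = 8+4+9+8+4 = 33 ⇒ 33 weeks.
The longest path through S is only 30 weeks, so S has float 3.
New critical path: L→M→N→X→S = 8+4+9+8+6 = 35 ⇒ 35 weeks.
Change in finish: 35 − 33 = +2 weeks.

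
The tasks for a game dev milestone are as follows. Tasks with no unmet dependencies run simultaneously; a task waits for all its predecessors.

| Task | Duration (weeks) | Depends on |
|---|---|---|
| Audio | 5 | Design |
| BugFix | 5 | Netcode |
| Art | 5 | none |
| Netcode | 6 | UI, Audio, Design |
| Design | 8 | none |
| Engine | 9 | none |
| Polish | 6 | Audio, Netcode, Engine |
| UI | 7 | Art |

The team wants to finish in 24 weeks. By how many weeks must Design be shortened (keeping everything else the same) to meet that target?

1

Current finish: 25 weeks; target: 24.
Design is on every critical path, so each week cut from Design cuts the finish by one (this holds down to a finish of 24).
Need 25 − 24 = 1 week off Design → Design becomes 7 weeks, finish becomes 24.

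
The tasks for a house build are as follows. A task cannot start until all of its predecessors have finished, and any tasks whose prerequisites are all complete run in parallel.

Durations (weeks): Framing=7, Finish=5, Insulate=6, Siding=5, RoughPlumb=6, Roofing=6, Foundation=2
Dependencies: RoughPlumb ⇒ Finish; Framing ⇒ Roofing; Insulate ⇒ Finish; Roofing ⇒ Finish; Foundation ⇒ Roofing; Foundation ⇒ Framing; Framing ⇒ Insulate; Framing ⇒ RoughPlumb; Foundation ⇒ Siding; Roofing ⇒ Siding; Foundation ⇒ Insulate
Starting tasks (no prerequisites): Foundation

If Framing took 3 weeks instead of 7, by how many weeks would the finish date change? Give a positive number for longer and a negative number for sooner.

Actual critical path: Foundation→Framing→Roofing→Siding = 2+7+6+5 = 20 ⇒ 20 weeks.
Framing is on the critical path; changing it to 3 makes that path 16 weeks.
The critical path is still Foundation→Framing→Roofing→Siding; finish is now 16 weeks.
Change in finish: 16 − 20 = -4 weeks.

-4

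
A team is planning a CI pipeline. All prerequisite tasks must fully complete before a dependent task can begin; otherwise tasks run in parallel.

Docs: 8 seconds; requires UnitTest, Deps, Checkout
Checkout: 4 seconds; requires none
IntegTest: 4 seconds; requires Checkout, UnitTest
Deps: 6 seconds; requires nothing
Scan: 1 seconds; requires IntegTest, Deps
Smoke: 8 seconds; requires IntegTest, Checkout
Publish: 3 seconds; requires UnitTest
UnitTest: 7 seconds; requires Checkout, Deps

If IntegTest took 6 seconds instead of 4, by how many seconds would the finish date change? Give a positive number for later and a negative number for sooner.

2

Baseline: Deps→UnitTest→IntegTest→Smoke = 6+7+4+8 = 25 → 25 seconds.
IntegTest lies on that path, so at 6 seconds the path becomes 27 seconds.
No other chain overtakes it, so the finish is 27 seconds.
Change in finish: 27 − 25 = +2 seconds.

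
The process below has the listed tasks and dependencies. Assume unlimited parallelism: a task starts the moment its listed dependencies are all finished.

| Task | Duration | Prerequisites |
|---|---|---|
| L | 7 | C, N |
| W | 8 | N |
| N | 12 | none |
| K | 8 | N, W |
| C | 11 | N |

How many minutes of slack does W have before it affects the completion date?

N→C→L = 12+11+7 = 30 sets the makespan at 30 minutes.
Longest path through W: 28 minutes (earliest finish 20, latest finish 22).
Float = 30 − 28 = 2.

2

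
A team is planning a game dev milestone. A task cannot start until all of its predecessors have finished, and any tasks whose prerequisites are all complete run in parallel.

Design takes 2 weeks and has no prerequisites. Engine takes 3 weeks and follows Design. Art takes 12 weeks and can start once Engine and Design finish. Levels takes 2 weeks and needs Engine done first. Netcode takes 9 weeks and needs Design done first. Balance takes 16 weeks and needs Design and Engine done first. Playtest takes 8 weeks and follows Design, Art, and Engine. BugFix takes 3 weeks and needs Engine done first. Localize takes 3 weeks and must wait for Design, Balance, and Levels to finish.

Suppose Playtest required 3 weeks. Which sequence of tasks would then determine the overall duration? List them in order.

The binding path is Design→Engine→Art→Playtest = 2+3+12+8 = 25; finish at 25 weeks.
Since Playtest is critical, the -5 change carries straight to that chain (now 20 weeks).
The binding chain switches to Design→Engine→Balance→Localize = 2+3+16+3 = 24; finish 24 weeks.

Design, Engine, Balance, Localize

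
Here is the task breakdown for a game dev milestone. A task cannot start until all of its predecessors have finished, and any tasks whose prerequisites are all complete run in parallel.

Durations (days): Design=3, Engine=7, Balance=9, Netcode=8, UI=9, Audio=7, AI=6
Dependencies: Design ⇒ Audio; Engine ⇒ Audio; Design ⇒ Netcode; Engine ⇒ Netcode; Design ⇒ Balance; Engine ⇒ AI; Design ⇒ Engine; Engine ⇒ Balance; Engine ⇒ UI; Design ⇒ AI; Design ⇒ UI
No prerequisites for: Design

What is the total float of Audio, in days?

2

The longest chain is Design→Engine→UI = 3+7+9 = 19; overall finish 19 days.
Longest path through Audio: 17 days (earliest finish 17, latest finish 19).
Float = 19 − 17 = 2.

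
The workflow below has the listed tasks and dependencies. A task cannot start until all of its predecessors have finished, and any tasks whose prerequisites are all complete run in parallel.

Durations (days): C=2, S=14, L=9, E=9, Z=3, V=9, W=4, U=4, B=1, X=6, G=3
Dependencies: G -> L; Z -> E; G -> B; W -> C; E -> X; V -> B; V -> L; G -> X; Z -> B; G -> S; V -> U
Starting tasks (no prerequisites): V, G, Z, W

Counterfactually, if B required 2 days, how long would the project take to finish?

As given, the longest chain is V→L = 9+9 = 18, so the finish is 18 days.
B is off the critical path — its longest chain is 10 days, giving 8 of slack.
The critical path is still V→L; finish is now 18 days.

18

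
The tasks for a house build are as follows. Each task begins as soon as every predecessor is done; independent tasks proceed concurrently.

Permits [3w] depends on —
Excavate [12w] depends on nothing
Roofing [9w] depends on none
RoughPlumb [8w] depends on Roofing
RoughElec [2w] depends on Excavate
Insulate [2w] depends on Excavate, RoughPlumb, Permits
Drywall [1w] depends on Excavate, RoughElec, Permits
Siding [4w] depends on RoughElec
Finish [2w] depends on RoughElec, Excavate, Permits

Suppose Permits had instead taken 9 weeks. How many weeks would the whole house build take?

19

As given, the longest chain is Roofing→RoughPlumb→Insulate = 9+8+2 = 19, so the finish is 19 weeks.
The longest path through Permits is only 5 weeks, so Permits has float 14.
That remains the longest chain; total 19 weeks.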